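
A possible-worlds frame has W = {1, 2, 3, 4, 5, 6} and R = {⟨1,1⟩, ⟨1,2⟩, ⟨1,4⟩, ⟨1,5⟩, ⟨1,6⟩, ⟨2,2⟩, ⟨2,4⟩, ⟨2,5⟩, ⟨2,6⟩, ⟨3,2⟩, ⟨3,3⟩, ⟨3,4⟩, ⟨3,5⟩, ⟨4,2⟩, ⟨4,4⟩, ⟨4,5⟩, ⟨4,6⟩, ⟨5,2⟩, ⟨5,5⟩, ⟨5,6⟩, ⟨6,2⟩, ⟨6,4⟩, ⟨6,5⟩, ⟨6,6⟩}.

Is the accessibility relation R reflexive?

Yes

Reflexive: yes — every world is R-related to itself.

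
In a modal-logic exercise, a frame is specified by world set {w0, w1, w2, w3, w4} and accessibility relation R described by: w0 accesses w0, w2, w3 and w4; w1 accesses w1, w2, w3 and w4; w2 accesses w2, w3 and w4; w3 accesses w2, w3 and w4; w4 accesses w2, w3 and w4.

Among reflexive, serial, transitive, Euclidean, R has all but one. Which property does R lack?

Reflexive: yes — every world is R-related to itself.
Serial: yes — every world has a successor (e.g. w0 R w0).
Transitive: yes — every two-step R-path is closed by a direct edge.
Euclidean: no — w0 R w2 and w0 R w0, but not w2 R w0.
Only Euclidean fails.

Euclidean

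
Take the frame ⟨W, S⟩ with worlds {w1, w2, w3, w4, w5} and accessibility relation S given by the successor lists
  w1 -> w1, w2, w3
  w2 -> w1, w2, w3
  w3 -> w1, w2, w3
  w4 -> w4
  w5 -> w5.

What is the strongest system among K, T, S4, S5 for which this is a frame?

S5

Reflexive (axiom T): yes — every world is S-related to itself.
Transitive (axiom 4): yes — every two-step S-path is closed by a direct edge.
Euclidean (axiom 5): yes — any two successors of a common world are S-related.
So F validates K, T, S4, S5. The strongest is S5.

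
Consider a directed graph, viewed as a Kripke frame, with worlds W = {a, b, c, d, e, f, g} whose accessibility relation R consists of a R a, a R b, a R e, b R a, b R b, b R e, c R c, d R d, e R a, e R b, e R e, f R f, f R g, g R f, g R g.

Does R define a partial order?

Reflexive: yes — every world is R-related to itself.
Transitive: yes — every two-step R-path is closed by a direct edge.
Antisymmetric: no — a R b and b R a with a ≠ b.
So R is not a partial order.

No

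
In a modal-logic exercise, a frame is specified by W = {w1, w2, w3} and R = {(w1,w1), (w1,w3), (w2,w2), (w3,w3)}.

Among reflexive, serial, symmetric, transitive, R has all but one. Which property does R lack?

symmetric

Reflexive: yes — every world is R-related to itself.
Serial: yes — every world has a successor (e.g. w1 R w1).
Symmetric: no — w1 R w3 but not w3 R w1.
Transitive: yes — every two-step R-path is closed by a direct edge.
Only symmetric fails.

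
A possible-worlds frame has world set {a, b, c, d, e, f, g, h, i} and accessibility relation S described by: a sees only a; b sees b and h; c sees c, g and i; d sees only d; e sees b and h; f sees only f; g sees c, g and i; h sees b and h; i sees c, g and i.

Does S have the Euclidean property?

Yes

Euclidean: yes — any two successors of a common world are S-related.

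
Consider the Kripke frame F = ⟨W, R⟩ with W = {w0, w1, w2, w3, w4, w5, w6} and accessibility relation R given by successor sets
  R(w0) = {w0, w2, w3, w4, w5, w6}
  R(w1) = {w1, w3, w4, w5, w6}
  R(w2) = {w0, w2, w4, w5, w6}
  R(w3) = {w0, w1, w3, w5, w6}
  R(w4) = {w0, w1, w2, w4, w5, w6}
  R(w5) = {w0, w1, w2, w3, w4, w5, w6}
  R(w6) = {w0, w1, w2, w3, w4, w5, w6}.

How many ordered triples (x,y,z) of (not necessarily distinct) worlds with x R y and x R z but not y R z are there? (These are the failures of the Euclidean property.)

Enumerating: (w0,w2,w3), (w0,w3,w2), (w0,w3,w4), (w0,w4,w3), (w1,w3,w4), (w1,w4,w3), (w3,w0,w1), (w3,w1,w0), (w4,w0,w1), (w4,w1,w0), (w4,w1,w2), (w4,w2,w1), … and 16 more.
Total: 28.

28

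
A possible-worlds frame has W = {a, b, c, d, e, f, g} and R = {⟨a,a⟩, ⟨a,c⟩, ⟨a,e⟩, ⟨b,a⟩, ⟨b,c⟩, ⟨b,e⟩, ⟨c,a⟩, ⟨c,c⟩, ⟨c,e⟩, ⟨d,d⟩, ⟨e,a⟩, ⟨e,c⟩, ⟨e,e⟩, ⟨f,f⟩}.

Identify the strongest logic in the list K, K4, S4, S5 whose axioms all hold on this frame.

Transitive (axiom 4): yes — every two-step R-path is closed by a direct edge.
Reflexive (axiom T): no — b is not related to itself.
Euclidean (axiom 5): yes — any two successors of a common world are R-related.
So F validates K, K4; S4 would additionally require R to be reflexive. The strongest is K4.

K4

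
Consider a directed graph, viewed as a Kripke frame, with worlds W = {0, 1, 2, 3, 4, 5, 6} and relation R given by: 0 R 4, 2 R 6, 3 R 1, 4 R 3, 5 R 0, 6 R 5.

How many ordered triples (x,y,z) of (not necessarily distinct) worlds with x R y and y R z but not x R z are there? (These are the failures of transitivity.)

5

Enumerating: (0,4,3), (2,6,5), (4,3,1), (5,0,4), (6,5,0).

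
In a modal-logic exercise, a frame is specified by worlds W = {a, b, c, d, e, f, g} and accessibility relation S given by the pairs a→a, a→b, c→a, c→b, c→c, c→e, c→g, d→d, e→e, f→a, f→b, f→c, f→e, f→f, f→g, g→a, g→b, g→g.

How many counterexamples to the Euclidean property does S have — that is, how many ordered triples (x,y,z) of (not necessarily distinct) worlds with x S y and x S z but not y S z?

Enumerating: (a,b,a), (a,b,b), (c,a,c), (c,a,e), (c,a,g), (c,b,a), (c,b,b), (c,b,c), (c,b,e), (c,b,g), (c,e,a), (c,e,b), … and 27 more.
Total: 39.

39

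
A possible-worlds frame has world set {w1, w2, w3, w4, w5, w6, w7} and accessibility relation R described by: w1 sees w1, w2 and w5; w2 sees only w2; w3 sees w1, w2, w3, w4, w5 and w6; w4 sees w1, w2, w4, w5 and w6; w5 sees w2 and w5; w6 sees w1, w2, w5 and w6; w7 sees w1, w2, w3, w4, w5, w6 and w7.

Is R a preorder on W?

Yes

Reflexive: yes — every world is R-related to itself.
Transitive: yes — every two-step R-path is closed by a direct edge.
So R is a preorder.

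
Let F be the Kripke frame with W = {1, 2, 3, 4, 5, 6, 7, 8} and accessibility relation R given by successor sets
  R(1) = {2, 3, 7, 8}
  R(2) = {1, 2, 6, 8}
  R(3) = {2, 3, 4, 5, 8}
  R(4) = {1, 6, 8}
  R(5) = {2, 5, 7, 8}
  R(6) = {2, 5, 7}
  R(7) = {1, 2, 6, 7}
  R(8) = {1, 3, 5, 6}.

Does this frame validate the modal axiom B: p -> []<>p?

The schema B characterises exactly the symmetric frames.
Symmetric: no — 1 R 3 but not 3 R 1.

No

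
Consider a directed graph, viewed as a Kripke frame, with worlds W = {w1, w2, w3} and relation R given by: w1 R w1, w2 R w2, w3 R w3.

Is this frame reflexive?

Yes

Reflexive: yes — every world is R-related to itself.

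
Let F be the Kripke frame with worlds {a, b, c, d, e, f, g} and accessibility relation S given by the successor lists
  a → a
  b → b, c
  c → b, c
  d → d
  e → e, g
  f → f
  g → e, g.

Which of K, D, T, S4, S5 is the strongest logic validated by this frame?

Serial (axiom D): yes — every world has a successor (e.g. a S a).
Reflexive (axiom T): yes — every world is S-related to itself.
Transitive (axiom 4): yes — every two-step S-path is closed by a direct edge.
Euclidean (axiom 5): yes — any two successors of a common world are S-related.
So F validates K, D, T, S4, S5. The strongest is S5.

S5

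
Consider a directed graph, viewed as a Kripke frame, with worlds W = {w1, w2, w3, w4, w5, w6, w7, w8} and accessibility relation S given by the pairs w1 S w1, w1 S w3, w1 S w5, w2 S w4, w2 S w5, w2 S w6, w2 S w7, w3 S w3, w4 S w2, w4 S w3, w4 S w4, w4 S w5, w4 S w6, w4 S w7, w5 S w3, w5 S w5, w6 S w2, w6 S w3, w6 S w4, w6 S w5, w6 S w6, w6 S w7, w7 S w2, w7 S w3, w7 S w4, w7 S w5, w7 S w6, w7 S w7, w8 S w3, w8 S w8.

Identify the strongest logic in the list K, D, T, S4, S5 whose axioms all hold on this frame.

D

Serial (axiom D): yes — every world has a successor (e.g. w1 S w1).
Reflexive (axiom T): no — w2 is not related to itself.
Transitive (axiom 4): no — w2 S w4 and w4 S w3, but not w2 S w3.
Euclidean (axiom 5): no — w1 S w3 and w1 S w5, but not w3 S w5.
So F validates K, D; T would additionally require S to be reflexive. The strongest is D.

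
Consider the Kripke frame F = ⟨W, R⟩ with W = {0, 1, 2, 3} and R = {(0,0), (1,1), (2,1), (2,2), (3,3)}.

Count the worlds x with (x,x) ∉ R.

0

R is reflexive; there are no such worlds.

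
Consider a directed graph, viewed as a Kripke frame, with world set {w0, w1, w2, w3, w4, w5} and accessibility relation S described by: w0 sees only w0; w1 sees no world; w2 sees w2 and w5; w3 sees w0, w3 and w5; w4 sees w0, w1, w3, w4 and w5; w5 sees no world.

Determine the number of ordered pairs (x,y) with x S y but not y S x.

Enumerating: (w2,w5), (w3,w0), (w3,w5), (w4,w0), (w4,w1), (w4,w3), (w4,w5).

7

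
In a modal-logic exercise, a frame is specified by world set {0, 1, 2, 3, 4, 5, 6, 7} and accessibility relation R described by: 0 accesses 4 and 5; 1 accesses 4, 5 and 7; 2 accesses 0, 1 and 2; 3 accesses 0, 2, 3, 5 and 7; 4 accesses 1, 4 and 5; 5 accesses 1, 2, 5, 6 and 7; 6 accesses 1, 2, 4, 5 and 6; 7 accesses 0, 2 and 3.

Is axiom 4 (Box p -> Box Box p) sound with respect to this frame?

The schema 4 characterises exactly the transitive frames.
Transitive: no — 0 R 4 and 4 R 1, but not 0 R 1.

No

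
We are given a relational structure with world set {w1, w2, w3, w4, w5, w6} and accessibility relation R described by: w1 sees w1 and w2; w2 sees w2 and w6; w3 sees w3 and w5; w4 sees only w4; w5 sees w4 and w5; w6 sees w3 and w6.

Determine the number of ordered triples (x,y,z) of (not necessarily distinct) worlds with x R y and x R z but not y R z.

Enumerating: (w1,w2,w1), (w2,w6,w2), (w3,w5,w3), (w5,w4,w5), (w6,w3,w6).

5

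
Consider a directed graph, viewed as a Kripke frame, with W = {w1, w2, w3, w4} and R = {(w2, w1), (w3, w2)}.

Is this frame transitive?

No

Transitive: no — w3 R w2 and w2 R w1, but not w3 R w1.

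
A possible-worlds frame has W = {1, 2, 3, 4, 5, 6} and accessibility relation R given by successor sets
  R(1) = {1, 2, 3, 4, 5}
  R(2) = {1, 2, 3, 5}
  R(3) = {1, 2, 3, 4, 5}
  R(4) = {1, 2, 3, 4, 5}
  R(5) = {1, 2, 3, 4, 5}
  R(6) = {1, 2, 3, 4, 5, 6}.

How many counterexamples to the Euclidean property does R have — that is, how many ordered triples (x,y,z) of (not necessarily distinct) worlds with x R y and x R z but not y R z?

Enumerating: (1,2,4), (3,2,4), (4,2,4), (5,2,4), (6,1,6), (6,2,4), (6,2,6), (6,3,6), (6,4,6), (6,5,6).

10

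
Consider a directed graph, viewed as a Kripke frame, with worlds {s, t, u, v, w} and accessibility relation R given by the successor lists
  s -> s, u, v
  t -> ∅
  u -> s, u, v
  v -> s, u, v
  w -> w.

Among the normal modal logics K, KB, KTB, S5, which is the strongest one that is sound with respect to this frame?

KB

Symmetric (axiom B): yes — every pair in R has its reverse in R.
Reflexive (axiom T): no — t is not related to itself.
Euclidean (axiom 5): yes — any two successors of a common world are R-related.
So F validates K, KB; KTB would additionally require R to be reflexive. The strongest is KB.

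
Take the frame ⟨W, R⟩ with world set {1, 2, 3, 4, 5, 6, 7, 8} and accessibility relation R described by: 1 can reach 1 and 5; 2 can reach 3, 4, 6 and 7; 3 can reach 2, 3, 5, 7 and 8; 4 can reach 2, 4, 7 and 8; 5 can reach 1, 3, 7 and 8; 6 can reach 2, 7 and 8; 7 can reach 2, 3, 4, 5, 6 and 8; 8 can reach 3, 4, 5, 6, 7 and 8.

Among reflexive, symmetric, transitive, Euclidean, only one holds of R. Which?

Reflexive: no — 2 is not related to itself.
Symmetric: yes — every pair in R has its reverse in R.
Transitive: no — 1 R 5 and 5 R 3, but not 1 R 3.
Euclidean: no — 2 R 3 and 2 R 4, but not 3 R 4.
Only symmetric holds.

symmetric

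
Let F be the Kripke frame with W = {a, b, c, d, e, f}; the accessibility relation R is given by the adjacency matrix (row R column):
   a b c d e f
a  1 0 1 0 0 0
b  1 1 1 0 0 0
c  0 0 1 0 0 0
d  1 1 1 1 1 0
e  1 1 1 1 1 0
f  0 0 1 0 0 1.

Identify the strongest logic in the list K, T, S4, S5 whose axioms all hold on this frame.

S4

Reflexive (axiom T): yes — every world is R-related to itself.
Transitive (axiom 4): yes — every two-step R-path is closed by a direct edge.
Euclidean (axiom 5): no — b R c and b R a, but not c R a.
So F validates K, T, S4; S5 would additionally require R to be Euclidean. The strongest is S4.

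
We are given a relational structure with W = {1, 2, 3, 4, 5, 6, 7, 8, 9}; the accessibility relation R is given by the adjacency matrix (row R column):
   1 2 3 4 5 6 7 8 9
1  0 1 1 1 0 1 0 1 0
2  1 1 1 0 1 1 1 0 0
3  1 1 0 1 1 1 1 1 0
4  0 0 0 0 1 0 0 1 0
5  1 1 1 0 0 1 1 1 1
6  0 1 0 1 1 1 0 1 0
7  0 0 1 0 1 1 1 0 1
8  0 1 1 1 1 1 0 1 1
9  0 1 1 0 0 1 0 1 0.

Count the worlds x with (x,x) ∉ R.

5

Enumerating: 1, 3, 4, 5, 9.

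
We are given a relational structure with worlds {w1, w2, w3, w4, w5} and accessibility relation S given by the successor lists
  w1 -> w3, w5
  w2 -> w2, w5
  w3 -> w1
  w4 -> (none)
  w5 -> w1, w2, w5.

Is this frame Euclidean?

No

Euclidean: no — w1 S w3 and w1 S w5, but not w3 S w5.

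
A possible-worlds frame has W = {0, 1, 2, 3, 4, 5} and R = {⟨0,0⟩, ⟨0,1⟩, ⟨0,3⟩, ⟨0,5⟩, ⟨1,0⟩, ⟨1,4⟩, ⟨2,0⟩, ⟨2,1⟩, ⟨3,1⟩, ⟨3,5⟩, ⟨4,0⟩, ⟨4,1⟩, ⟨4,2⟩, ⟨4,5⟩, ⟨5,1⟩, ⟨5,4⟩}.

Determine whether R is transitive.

Transitive: no — 0 R 1 and 1 R 4, but not 0 R 4.

No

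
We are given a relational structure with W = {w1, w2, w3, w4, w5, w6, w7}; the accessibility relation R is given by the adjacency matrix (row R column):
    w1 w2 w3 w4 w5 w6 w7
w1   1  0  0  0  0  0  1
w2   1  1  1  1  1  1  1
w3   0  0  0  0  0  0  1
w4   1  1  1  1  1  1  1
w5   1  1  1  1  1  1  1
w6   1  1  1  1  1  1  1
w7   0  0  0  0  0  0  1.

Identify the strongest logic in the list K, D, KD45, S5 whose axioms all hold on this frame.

Serial (axiom D): yes — every world has a successor (e.g. w1 R w1).
Euclidean (axiom 5): no — w2 R w1 and w2 R w3, but not w1 R w3.
Transitive (axiom 4): yes — every two-step R-path is closed by a direct edge.
Reflexive (axiom T): no — w3 is not related to itself.
So F validates K, D; KD45 would additionally require R to be Euclidean. The strongest is D.

D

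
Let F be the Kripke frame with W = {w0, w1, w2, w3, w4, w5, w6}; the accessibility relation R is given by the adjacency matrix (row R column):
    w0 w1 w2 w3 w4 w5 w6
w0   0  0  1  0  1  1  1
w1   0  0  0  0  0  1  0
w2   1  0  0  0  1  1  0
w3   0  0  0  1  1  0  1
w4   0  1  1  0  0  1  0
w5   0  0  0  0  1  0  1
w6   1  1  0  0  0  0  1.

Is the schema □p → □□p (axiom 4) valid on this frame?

Axiom 4 corresponds to the accessibility relation being transitive.
Transitive: no — w0 R w4 and w4 R w1, but not w0 R w1.

No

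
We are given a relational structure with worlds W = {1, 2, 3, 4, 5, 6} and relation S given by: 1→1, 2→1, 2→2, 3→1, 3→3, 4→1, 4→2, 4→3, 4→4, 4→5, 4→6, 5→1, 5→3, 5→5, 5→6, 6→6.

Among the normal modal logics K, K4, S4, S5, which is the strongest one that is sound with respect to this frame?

Transitive (axiom 4): yes — every two-step S-path is closed by a direct edge.
Reflexive (axiom T): yes — every world is S-related to itself.
Euclidean (axiom 5): no — 4 S 1 and 4 S 2, but not 1 S 2.
So F validates K, K4, S4; S5 would additionally require S to be Euclidean. The strongest is S4.

S4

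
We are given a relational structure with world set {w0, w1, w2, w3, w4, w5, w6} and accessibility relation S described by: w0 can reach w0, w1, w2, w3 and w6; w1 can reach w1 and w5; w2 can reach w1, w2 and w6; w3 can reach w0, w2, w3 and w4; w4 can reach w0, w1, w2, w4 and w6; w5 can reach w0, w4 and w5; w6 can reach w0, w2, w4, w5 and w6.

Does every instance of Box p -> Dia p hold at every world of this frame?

Yes

The schema D characterises exactly the serial frames.
Serial: yes — every world has a successor (e.g. w0 S w0).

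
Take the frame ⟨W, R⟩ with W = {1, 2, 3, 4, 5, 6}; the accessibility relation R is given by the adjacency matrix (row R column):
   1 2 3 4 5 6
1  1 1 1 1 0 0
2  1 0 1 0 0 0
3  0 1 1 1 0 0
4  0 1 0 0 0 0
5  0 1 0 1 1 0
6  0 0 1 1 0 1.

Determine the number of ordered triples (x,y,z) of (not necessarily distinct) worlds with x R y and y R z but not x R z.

11

Enumerating: (2,1,2), (2,1,4), (2,3,2), (2,3,4), (3,2,1), (4,2,1), (4,2,3), (5,2,1), (5,2,3), (6,3,2), (6,4,2).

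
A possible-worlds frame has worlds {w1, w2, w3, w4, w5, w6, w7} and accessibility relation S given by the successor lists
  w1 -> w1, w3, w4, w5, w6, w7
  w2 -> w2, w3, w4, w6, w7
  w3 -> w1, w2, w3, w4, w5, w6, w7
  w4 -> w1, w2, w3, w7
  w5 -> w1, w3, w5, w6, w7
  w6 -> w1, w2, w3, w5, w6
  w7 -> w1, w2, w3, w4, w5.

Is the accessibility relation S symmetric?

Symmetric: yes — every pair in S has its reverse in S.

Yes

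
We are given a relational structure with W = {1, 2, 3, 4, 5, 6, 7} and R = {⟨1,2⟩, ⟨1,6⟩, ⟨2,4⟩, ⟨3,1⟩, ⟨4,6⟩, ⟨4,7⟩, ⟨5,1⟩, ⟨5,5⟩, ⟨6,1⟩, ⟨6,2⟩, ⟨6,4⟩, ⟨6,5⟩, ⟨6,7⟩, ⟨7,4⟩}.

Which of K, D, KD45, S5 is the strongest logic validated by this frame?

Serial (axiom D): yes — every world has a successor (e.g. 1 R 2).
Euclidean (axiom 5): no — 1 R 2 and 1 R 6, but not 2 R 6.
Transitive (axiom 4): no — 1 R 2 and 2 R 4, but not 1 R 4.
Reflexive (axiom T): no — 1 is not related to itself.
So F validates K, D; KD45 would additionally require R to be Euclidean and transitive. The strongest is D.

D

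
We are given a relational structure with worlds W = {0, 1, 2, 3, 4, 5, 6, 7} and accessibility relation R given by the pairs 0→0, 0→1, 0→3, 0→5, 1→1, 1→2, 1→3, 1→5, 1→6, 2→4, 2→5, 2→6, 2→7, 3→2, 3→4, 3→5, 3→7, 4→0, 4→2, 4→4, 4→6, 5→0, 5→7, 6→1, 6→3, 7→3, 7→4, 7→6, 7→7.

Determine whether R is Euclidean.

Euclidean: no — 0 R 3 and 0 R 1, but not 3 R 1.

No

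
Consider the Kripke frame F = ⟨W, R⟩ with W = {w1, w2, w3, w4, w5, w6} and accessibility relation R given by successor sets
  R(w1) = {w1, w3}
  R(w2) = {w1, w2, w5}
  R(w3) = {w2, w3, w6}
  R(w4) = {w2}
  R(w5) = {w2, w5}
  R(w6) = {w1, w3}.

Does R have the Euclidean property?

No

Euclidean: no — w2 R w1 and w2 R w5, but not w1 R w5.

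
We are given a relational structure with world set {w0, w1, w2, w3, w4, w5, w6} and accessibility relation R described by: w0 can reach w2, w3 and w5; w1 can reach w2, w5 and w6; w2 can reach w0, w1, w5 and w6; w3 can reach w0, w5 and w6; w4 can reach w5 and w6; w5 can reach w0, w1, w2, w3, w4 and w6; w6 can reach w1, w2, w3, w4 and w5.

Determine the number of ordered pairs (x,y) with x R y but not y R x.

R is symmetric; there are no such tuples.

0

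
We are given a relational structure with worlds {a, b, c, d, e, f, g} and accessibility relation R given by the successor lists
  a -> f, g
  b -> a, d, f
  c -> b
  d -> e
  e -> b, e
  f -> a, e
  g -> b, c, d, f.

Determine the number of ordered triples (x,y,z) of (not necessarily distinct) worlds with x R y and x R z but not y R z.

Enumerating: (a,f,f), (a,f,g), (a,g,g), (b,a,a), (b,a,d), (b,d,a), (b,d,d), (b,d,f), (b,f,d), (b,f,f), (c,b,b), (e,b,b), … and 17 more.
Total: 29.

29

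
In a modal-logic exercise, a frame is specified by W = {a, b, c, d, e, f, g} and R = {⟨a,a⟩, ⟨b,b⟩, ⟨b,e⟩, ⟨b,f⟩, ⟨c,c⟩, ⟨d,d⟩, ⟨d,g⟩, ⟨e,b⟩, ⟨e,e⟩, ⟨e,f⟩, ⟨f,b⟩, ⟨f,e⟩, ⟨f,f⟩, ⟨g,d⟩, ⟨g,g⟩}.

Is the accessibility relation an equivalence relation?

Yes

Reflexive: yes — every world is R-related to itself.
Symmetric: yes — every pair in R has its reverse in R.
Transitive: yes — every two-step R-path is closed by a direct edge.
So R is an equivalence relation.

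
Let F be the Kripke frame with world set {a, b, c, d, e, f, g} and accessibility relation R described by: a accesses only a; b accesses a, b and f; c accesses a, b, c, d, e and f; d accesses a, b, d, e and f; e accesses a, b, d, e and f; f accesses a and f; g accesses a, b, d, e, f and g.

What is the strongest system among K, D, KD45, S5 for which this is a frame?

Serial (axiom D): yes — every world has a successor (e.g. a R a).
Euclidean (axiom 5): no — b R a and b R f, but not a R f.
Transitive (axiom 4): yes — every two-step R-path is closed by a direct edge.
Reflexive (axiom T): yes — every world is R-related to itself.
So F validates K, D; KD45 would additionally require R to be Euclidean. The strongest is D.

D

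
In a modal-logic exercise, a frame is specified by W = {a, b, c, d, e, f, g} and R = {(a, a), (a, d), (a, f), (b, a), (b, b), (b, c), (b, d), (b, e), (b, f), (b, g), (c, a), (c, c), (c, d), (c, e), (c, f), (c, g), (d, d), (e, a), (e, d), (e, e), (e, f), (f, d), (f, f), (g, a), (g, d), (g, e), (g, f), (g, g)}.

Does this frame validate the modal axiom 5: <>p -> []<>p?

By correspondence theory, 5 is valid on a frame iff R is Euclidean.
Euclidean: no — a R d and a R f, but not d R f.

No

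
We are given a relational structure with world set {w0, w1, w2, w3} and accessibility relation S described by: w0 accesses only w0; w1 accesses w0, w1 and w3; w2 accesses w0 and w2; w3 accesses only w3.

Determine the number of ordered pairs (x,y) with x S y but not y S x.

3

Enumerating: (w1,w0), (w1,w3), (w2,w0).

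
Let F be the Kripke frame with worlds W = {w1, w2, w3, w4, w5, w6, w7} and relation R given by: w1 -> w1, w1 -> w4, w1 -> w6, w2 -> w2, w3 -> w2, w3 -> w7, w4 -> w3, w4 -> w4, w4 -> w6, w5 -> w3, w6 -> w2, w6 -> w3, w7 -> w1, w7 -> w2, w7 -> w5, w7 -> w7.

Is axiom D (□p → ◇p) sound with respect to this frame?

Yes

By correspondence theory, D is valid on a frame iff R is serial.
Serial: yes — every world has a successor (e.g. w1 R w1).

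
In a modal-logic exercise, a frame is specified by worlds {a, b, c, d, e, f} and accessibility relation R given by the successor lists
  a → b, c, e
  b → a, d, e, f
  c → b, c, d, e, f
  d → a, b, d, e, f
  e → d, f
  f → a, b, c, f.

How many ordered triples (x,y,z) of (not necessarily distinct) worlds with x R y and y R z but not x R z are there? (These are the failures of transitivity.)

Enumerating: (a,b,a), (a,b,d), (a,b,f), (a,c,d), (a,c,f), (a,e,d), (a,e,f), (b,a,b), (b,a,c), (b,d,b), (b,f,b), (b,f,c), … and 16 more.
Total: 28.

28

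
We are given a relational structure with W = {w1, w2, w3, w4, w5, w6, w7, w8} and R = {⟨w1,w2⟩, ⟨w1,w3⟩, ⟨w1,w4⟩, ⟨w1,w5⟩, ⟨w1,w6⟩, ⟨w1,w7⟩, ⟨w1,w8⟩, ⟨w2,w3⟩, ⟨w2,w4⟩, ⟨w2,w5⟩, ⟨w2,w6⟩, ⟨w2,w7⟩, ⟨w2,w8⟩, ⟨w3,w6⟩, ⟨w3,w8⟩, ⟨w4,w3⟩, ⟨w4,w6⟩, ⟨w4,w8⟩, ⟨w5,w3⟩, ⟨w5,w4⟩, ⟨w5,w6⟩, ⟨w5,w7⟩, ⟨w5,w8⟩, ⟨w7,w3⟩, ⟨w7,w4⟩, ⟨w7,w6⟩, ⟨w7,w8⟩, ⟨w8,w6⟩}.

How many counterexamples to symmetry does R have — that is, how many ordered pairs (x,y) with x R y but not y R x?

28

Enumerating: (w1,w2), (w1,w3), (w1,w4), (w1,w5), (w1,w6), (w1,w7), (w1,w8), (w2,w3), (w2,w4), (w2,w5), (w2,w6), (w2,w7), … and 16 more.
Total: 28.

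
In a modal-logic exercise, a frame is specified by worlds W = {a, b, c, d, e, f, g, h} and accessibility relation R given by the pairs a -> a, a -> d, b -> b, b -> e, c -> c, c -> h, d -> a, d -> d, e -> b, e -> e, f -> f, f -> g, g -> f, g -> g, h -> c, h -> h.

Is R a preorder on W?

Yes

Reflexive: yes — every world is R-related to itself.
Transitive: yes — every two-step R-path is closed by a direct edge.
So R is a preorder.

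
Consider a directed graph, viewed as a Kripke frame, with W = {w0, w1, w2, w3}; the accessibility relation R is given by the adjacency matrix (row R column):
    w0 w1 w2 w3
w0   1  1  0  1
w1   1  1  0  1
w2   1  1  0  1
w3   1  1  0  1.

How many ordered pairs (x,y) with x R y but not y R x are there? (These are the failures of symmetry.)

3

Enumerating: (w2,w0), (w2,w1), (w2,w3).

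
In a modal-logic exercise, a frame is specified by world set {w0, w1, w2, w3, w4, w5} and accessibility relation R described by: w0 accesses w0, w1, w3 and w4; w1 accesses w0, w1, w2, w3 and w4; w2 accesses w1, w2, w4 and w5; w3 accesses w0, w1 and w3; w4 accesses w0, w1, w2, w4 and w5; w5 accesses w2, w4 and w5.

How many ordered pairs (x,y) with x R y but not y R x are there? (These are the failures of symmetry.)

R is symmetric; there are no such tuples.

0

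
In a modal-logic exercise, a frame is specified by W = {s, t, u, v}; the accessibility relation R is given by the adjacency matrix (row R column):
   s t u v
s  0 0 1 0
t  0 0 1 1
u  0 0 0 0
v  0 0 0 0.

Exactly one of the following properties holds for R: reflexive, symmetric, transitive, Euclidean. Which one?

transitive

Reflexive: no — s is not related to itself.
Symmetric: no — s R u but not u R s.
Transitive: yes — every two-step R-path is closed by a direct edge.
Euclidean: no — t R u and t R v, but not u R v.
Only transitive holds.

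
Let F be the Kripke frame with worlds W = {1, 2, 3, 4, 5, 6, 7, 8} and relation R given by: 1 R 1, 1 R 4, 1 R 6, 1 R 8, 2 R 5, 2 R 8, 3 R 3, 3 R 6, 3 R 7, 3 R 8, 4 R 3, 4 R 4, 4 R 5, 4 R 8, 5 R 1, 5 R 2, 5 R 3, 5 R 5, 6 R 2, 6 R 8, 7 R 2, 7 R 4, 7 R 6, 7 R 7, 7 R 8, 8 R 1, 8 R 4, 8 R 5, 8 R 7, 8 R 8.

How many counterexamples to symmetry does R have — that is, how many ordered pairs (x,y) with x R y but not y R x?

Enumerating: (1,4), (1,6), (2,8), (3,6), (3,7), (3,8), (4,3), (4,5), (5,1), (5,3), (6,2), (6,8), (7,2), (7,4), (7,6), (8,5).

16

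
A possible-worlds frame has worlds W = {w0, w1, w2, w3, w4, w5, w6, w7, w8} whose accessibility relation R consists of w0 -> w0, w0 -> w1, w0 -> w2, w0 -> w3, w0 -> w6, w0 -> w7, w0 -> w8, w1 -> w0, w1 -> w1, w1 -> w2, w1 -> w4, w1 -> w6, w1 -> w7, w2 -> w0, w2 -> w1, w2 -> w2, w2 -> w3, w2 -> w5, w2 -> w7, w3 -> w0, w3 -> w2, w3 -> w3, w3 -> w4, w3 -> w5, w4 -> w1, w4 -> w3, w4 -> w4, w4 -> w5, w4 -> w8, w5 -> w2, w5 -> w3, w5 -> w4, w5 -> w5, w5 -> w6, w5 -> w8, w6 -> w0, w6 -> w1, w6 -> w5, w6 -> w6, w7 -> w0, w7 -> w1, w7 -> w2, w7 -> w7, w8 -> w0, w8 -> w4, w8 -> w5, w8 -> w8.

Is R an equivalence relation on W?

Reflexive: yes — every world is R-related to itself.
Symmetric: yes — every pair in R has its reverse in R.
Transitive: no — w0 R w1 and w1 R w4, but not w0 R w4.
So R is not an equivalence relation.

No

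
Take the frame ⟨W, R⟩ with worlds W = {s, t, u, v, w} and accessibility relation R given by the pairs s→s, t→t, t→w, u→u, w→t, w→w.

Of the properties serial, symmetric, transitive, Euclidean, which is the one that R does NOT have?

serial

Serial: no — v has no R-successor.
Symmetric: yes — every pair in R has its reverse in R.
Transitive: yes — every two-step R-path is closed by a direct edge.
Euclidean: yes — any two successors of a common world are R-related.
Only serial fails.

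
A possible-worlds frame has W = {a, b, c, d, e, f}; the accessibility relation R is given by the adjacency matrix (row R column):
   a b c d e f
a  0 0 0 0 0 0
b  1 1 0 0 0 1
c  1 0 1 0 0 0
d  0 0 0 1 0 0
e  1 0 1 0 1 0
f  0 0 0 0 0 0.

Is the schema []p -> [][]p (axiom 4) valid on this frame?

Yes

The schema 4 characterises exactly the transitive frames.
Transitive: yes — every two-step R-path is closed by a direct edge.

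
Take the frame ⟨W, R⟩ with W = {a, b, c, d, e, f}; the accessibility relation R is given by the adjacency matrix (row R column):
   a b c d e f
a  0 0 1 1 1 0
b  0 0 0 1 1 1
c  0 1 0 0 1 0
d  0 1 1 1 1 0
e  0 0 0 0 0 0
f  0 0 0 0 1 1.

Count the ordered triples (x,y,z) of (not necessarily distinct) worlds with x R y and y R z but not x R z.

7

Enumerating: (a,c,b), (a,d,b), (b,d,b), (b,d,c), (c,b,d), (c,b,f), (d,b,f).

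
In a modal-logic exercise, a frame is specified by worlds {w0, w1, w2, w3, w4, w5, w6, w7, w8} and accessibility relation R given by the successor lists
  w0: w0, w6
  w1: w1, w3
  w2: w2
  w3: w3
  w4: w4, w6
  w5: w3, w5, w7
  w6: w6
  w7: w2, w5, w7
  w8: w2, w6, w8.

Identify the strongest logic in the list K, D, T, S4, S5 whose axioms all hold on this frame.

Serial (axiom D): yes — every world has a successor (e.g. w0 R w0).
Reflexive (axiom T): yes — every world is R-related to itself.
Transitive (axiom 4): no — w5 R w7 and w7 R w2, but not w5 R w2.
Euclidean (axiom 5): no — w5 R w3 and w5 R w7, but not w3 R w7.
So F validates K, D, T; S4 would additionally require R to be transitive. The strongest is T.

T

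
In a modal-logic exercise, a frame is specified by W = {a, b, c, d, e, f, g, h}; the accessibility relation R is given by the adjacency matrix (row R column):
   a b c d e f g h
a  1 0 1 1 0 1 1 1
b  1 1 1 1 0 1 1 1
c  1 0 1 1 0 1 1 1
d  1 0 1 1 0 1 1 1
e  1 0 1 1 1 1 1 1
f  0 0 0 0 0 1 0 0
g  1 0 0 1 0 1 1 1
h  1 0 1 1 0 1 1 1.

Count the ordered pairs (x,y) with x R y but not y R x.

18

Enumerating: (a,f), (b,a), (b,c), (b,d), (b,f), (b,g), (b,h), (c,f), (c,g), (d,f), (e,a), (e,c), (e,d), (e,f), (e,g), (e,h), (g,f), (h,f).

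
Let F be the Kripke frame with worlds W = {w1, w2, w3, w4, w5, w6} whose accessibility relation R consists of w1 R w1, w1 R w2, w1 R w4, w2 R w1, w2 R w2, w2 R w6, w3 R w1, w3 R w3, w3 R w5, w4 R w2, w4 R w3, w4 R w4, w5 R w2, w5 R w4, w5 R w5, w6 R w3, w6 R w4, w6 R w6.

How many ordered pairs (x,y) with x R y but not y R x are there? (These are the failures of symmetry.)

Enumerating: (w1,w4), (w2,w6), (w3,w1), (w3,w5), (w4,w2), (w4,w3), (w5,w2), (w5,w4), (w6,w3), (w6,w4).

10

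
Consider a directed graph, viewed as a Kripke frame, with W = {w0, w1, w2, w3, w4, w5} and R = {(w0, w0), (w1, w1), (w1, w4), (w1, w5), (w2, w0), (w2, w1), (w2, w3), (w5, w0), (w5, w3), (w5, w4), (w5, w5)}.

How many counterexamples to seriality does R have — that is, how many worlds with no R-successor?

Enumerating: w3, w4.

2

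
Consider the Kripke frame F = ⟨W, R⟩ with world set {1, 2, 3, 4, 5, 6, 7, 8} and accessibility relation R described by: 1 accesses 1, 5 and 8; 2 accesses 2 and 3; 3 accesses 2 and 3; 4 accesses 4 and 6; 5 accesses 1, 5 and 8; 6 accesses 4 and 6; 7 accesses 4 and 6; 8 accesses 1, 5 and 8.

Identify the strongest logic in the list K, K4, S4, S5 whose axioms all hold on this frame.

Transitive (axiom 4): yes — every two-step R-path is closed by a direct edge.
Reflexive (axiom T): no — 7 is not related to itself.
Euclidean (axiom 5): yes — any two successors of a common world are R-related.
So F validates K, K4; S4 would additionally require R to be reflexive. The strongest is K4.

K4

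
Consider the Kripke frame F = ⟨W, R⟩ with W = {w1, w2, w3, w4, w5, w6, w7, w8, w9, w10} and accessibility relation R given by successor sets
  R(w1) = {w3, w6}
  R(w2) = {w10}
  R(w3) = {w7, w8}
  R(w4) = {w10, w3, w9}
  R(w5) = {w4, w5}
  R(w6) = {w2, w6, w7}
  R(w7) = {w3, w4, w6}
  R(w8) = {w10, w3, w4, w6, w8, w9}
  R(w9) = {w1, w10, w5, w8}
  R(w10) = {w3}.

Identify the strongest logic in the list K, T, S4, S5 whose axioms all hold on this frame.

Reflexive (axiom T): no — w1 is not related to itself.
Transitive (axiom 4): no — w1 R w3 and w3 R w7, but not w1 R w7.
Euclidean (axiom 5): no — w1 R w3 and w1 R w6, but not w3 R w6.
So F validates K; T would additionally require R to be reflexive. The strongest is K.

K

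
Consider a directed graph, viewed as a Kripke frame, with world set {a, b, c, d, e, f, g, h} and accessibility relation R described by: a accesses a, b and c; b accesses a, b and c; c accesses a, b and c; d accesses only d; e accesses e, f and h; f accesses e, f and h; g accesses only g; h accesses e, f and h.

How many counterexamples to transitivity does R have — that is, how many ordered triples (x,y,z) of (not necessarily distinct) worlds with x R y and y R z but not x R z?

R is transitive; there are no such tuples.

0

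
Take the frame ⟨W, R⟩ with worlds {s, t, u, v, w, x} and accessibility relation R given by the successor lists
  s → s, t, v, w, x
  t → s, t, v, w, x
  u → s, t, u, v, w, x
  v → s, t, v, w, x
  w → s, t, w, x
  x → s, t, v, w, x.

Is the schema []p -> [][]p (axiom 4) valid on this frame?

No

By correspondence theory, 4 is valid on a frame iff R is transitive.
Transitive: no — w R s and s R v, but not w R v.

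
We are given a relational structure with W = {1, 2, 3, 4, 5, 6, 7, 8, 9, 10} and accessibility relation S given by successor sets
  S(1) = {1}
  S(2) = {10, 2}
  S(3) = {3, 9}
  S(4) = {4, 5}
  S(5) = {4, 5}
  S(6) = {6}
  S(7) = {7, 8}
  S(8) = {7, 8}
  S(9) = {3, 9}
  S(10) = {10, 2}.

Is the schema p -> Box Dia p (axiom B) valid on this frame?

Axiom B corresponds to the accessibility relation being symmetric.
Symmetric: yes — every pair in S has its reverse in S.

Yes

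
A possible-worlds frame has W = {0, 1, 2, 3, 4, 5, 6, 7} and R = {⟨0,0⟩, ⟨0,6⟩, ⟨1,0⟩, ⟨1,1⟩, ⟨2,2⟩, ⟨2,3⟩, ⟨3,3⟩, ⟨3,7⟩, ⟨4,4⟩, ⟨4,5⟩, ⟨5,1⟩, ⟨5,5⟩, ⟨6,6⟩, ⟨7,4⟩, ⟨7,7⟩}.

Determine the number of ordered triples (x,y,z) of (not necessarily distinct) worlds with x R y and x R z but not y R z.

7

Enumerating: (0,6,0), (1,0,1), (2,3,2), (3,7,3), (4,5,4), (5,1,5), (7,4,7).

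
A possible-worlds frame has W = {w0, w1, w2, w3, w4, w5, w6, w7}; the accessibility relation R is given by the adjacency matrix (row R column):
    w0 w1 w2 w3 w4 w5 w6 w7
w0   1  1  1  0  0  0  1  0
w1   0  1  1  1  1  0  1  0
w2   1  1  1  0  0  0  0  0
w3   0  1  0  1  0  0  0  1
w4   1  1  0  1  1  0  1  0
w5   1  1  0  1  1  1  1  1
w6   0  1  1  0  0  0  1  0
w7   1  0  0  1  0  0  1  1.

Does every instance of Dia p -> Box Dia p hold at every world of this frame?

No

Axiom 5 corresponds to the accessibility relation being Euclidean.
Euclidean: no — w0 R w2 and w0 R w6, but not w2 R w6.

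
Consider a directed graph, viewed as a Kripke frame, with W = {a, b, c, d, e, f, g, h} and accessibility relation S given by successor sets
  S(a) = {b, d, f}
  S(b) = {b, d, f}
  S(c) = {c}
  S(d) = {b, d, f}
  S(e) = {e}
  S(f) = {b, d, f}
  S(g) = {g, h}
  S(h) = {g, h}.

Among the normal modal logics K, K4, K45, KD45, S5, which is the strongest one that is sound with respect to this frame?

Transitive (axiom 4): yes — every two-step S-path is closed by a direct edge.
Euclidean (axiom 5): yes — any two successors of a common world are S-related.
Serial (axiom D): yes — every world has a successor (e.g. a S b).
Reflexive (axiom T): no — a is not related to itself.
So F validates K, K4, K45, KD45; S5 would additionally require S to be reflexive. The strongest is KD45.

KD45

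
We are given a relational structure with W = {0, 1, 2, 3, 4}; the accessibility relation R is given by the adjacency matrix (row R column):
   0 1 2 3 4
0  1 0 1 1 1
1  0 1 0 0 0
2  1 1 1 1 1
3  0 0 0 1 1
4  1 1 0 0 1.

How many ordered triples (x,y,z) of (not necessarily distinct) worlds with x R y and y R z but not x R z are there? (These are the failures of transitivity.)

Enumerating: (0,2,1), (0,4,1), (3,4,0), (3,4,1), (4,0,2), (4,0,3).

6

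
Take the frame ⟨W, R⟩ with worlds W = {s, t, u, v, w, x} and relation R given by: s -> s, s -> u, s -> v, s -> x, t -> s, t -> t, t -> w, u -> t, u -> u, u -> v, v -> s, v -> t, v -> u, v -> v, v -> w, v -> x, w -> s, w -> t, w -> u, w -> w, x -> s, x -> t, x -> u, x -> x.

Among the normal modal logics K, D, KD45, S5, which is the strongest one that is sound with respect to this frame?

Serial (axiom D): yes — every world has a successor (e.g. s R s).
Euclidean (axiom 5): no — s R u and s R x, but not u R x.
Transitive (axiom 4): no — s R u and u R t, but not s R t.
Reflexive (axiom T): yes — every world is R-related to itself.
So F validates K, D; KD45 would additionally require R to be Euclidean and transitive. The strongest is D.

D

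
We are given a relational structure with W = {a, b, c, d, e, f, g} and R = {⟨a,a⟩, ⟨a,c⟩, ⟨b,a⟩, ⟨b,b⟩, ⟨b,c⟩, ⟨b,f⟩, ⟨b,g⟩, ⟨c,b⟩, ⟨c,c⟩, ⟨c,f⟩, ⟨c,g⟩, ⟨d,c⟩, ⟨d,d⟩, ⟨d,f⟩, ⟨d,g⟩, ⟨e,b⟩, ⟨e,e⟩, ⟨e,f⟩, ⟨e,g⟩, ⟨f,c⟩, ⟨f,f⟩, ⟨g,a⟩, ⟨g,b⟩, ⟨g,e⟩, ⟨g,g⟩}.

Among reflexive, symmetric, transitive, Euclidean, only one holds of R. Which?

Reflexive: yes — every world is R-related to itself.
Symmetric: no — a R c but not c R a.
Transitive: no — a R c and c R b, but not a R b.
Euclidean: no — b R a and b R f, but not a R f.
Only reflexive holds.

reflexive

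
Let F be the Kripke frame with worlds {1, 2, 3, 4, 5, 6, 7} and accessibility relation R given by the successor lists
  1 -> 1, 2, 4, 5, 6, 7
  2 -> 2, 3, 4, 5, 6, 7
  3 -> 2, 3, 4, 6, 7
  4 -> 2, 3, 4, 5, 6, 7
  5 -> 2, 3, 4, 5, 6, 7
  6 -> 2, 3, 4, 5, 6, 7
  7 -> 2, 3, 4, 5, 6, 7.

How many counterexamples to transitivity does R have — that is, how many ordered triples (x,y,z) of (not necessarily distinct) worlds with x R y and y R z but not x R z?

9

Enumerating: (1,2,3), (1,4,3), (1,5,3), (1,6,3), (1,7,3), (3,2,5), (3,4,5), (3,6,5), (3,7,5).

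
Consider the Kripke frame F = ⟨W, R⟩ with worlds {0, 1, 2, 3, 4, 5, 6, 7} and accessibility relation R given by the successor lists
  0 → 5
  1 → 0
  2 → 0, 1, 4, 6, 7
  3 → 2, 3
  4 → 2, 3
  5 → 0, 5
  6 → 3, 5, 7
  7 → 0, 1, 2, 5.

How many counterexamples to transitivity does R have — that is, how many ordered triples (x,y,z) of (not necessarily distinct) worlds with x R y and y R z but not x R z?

27

Enumerating: (0,5,0), (1,0,5), (2,0,5), (2,4,2), (2,4,3), (2,6,3), (2,6,5), (2,7,2), (2,7,5), (3,2,0), (3,2,1), (3,2,4), … and 15 more.
Total: 27.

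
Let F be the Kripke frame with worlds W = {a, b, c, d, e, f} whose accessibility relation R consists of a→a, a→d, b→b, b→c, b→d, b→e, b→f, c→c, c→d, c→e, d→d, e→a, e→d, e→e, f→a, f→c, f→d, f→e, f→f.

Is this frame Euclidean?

Euclidean: no — b R c and b R f, but not c R f.

No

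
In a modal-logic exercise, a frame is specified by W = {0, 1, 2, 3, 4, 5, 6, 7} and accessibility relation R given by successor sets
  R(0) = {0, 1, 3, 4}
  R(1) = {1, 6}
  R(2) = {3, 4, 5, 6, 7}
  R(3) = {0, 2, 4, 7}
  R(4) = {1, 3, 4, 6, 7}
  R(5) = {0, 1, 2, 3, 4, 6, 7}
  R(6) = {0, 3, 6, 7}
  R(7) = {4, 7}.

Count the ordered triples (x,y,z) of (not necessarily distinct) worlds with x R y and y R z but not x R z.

Enumerating: (0,1,6), (0,3,2), (0,3,7), (0,4,6), (0,4,7), (1,6,0), (1,6,3), (1,6,7), (2,3,0), (2,3,2), (2,4,1), (2,5,0), … and 23 more.
Total: 35.

35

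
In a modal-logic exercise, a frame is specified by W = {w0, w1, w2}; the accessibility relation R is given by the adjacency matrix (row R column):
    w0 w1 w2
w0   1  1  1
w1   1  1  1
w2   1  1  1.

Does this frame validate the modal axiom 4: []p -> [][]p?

Yes

By correspondence theory, 4 is valid on a frame iff R is transitive.
Transitive: yes — every two-step R-path is closed by a direct edge.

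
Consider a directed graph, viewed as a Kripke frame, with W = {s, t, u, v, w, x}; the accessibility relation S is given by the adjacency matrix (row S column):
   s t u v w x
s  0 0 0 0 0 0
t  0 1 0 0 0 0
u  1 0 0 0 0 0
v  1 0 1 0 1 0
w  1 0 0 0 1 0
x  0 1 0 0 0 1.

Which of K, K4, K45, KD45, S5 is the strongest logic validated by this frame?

K4

Transitive (axiom 4): yes — every two-step S-path is closed by a direct edge.
Euclidean (axiom 5): no — v S s and v S u, but not s S u.
Serial (axiom D): no — s has no S-successor.
Reflexive (axiom T): no — s is not related to itself.
So F validates K, K4; K45 would additionally require S to be Euclidean. The strongest is K4.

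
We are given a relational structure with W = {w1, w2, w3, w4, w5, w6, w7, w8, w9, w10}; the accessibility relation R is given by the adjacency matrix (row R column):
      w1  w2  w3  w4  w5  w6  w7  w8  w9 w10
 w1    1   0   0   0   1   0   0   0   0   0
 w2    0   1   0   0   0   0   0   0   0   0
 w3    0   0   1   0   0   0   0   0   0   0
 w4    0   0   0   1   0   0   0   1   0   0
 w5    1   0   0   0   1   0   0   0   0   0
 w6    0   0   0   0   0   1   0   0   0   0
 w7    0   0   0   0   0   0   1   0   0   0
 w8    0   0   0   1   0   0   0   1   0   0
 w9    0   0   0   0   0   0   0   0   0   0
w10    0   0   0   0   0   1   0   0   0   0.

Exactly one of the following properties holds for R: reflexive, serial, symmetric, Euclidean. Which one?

Reflexive: no — w9 is not related to itself.
Serial: no — w9 has no R-successor.
Symmetric: no — w10 R w6 but not w6 R w10.
Euclidean: yes — any two successors of a common world are R-related.
Only Euclidean holds.

Euclidean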